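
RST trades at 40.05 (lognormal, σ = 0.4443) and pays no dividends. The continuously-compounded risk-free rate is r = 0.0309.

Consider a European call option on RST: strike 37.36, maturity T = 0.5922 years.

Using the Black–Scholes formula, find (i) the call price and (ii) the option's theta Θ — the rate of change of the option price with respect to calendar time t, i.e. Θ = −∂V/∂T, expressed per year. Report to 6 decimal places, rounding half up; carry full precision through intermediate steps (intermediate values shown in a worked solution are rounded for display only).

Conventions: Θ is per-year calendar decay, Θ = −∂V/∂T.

price = 7.060657
Θ = -4.814550

σ√T = 0.4443·√0.5922 = 0.341909
d₁ = (ln(S/K) + (r+σ²/2)T) / (σ√T) = (ln(40.05/37.36) + (0.0309+0.4443²/2)·0.5922) / 0.341909 = (0.069528 + 0.076750) / 0.341909 = 0.427827
d₂ = d₁ − σ√T = 0.427827 − 0.341909 = 0.085918
e^{−rT} = 0.981867
N(d₁) = 0.665611,  N(d₂) = 0.534234
Call price V = S·N(d₁) − K·e^{−rT}·N(d₂) = 26.657740 − 19.597083 = 7.060657
φ(d₁) = (1/√(2π))·e^{−d₁²/2} = 0.364053
Θ = −S·φ(d₁)·σ/(2√T) − r·K·e^{−rT}·N(d₂) = −4.209000 − 0.605550 = -4.814550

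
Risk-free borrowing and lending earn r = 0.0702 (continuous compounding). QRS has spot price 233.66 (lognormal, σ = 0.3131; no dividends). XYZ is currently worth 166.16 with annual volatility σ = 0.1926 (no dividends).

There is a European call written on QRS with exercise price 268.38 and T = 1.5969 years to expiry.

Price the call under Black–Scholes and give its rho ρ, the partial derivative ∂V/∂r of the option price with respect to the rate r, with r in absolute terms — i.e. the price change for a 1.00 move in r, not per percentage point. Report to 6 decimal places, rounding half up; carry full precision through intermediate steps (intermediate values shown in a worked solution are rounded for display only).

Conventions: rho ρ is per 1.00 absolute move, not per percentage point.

price = 34.086018
ρ = 151.581415

σ√T = 0.3131·√1.5969 = 0.395660
d₁ = (ln(S/K) + (r+σ²/2)T) / (σ√T) = (ln(233.66/268.38) + (0.0702+0.3131²/2)·1.5969) / 0.395660 = (-0.138537 + 0.190376) / 0.395660 = 0.131019
d₂ = d₁ − σ√T = 0.131019 − 0.395660 = -0.264641
e^{−rT} = 0.893953
N(d₁) = 0.552120,  N(d₂) = 0.395643
Call price V = S·N(d₁) − K·e^{−rT}·N(d₂) = 129.008315 − 94.922296 = 34.086018
ρ = K·T·e^{−rT}·N(d₂) = 151.581415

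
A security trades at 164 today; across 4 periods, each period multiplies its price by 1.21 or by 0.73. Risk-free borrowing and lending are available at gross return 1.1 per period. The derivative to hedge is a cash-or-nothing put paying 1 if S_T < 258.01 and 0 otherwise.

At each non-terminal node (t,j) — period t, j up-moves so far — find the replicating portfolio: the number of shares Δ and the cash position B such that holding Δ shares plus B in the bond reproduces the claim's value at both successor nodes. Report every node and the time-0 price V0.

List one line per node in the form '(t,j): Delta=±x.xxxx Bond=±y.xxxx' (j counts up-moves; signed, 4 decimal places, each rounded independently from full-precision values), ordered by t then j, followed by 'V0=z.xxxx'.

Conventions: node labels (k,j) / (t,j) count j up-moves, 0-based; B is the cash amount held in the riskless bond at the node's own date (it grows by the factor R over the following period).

(0,0): Delta=-0.0044 Bond=1.1588
(1,0): Delta=0.0000 Bond=0.7513
(1,1): Delta=-0.0052 Bond=1.4302
(2,0): Delta=0.0000 Bond=0.8264
(2,1): Delta=0.0000 Bond=0.8264
(2,2): Delta=-0.0061 Bond=1.7953
(3,0): Delta=0.0000 Bond=0.9091
(3,1): Delta=0.0000 Bond=0.9091
(3,2): Delta=0.0000 Bond=0.9091
(3,3): Delta=-0.0072 Bond=2.2917
V0=0.4419

No-arbitrage ⇒ martingale measure with p* = (R−d)/(u−d) = 0.7708.
Expiry values: V(4,0)=1.0000, V(4,1)=1.0000, V(4,2)=1.0000, V(4,3)=1.0000, V(4,4)=0.0000
  t=3,j=0: stock 63.7988 → up 77.1965 (V=1.0000), down 46.5731 (V=1.0000). Price 0.9091; hedge Δ=0.0000, bond B=0.9091.
  t=3,j=1: stock 105.7487 → up 127.9559 (V=1.0000), down 77.1965 (V=1.0000). Price 0.9091; hedge Δ=0.0000, bond B=0.9091.
  t=3,j=2: stock 175.2821 → up 212.0913 (V=1.0000), down 127.9559 (V=1.0000). Price 0.9091; hedge Δ=0.0000, bond B=0.9091.
  t=3,j=3: stock 290.5360 → up 351.5486 (V=0.0000), down 212.0913 (V=1.0000). Price 0.2083; hedge Δ=-0.0072, bond B=2.2917.
  t=2,j=0: stock 87.3956 → up 105.7487 (V=0.9091), down 63.7988 (V=0.9091). Price 0.8264; hedge Δ=0.0000, bond B=0.8264.
  t=2,j=1: stock 144.8612 → up 175.2821 (V=0.9091), down 105.7487 (V=0.9091). Price 0.8264; hedge Δ=0.0000, bond B=0.8264.
  t=2,j=2: stock 240.1124 → up 290.5360 (V=0.2083), down 175.2821 (V=0.9091). Price 0.3354; hedge Δ=-0.0061, bond B=1.7953.
  t=1,j=0: stock 119.7200 → up 144.8612 (V=0.8264), down 87.3956 (V=0.8264). Price 0.7513; hedge Δ=0.0000, bond B=0.7513.
  t=1,j=1: stock 198.4400 → up 240.1124 (V=0.3354), down 144.8612 (V=0.8264). Price 0.4072; hedge Δ=-0.0052, bond B=1.4302.
  t=0,j=0: stock 164.0000 → up 198.4400 (V=0.4072), down 119.7200 (V=0.7513). Price 0.4419; hedge Δ=-0.0044, bond B=1.1588.
Verification: the root portfolio costs Δ(0,0)·S0 + B(0,0) = 0.4419, matching V0.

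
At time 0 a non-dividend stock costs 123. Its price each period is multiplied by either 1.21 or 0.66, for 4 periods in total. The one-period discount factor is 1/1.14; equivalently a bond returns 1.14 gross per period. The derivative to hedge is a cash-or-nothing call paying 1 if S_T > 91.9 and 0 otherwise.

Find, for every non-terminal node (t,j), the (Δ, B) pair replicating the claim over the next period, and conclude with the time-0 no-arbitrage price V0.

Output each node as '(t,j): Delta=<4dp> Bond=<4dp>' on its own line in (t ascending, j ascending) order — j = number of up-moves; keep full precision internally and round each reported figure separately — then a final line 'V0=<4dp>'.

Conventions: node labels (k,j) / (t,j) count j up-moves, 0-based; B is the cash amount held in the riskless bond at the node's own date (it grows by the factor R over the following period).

(0,0): Delta=0.0029 Bond=0.1869
(1,0): Delta=0.0131 Bond=-0.6169
(1,1): Delta=0.0021 Bond=0.3342
(2,0): Delta=0.0000 Bond=0.0000
(2,1): Delta=0.0142 Bond=-0.8058
(2,2): Delta=0.0011 Bond=0.5540
(3,0): Delta=0.0000 Bond=0.0000
(3,1): Delta=0.0000 Bond=0.0000
(3,2): Delta=0.0153 Bond=-1.0526
(3,3): Delta=0.0000 Bond=0.8772
V0=0.5438

Since d<R<u, set p* = (R−d)/(u−d) = 0.8727; price each node as the discounted p*-expectation of its children.
Expiry values: V(4,0)=0.0000, V(4,1)=0.0000, V(4,2)=0.0000, V(4,3)=1.0000, V(4,4)=1.0000
(3,0): S=35.3620. Δ = (V_up−V_dn)/(S_up−S_dn) = (0.0000−0.0000)/(42.7880−23.3389) = 0.0000. V = [p*·0.0000 + (1−p*)·0.0000]/1.14 = 0.0000. B = V − Δ·S = 0.0000.
(3,1): S=64.8303. Δ = (V_up−V_dn)/(S_up−S_dn) = (0.0000−0.0000)/(78.4447−42.7880) = 0.0000. V = [p*·0.0000 + (1−p*)·0.0000]/1.14 = 0.0000. B = V − Δ·S = 0.0000.
(3,2): S=118.8556. Δ = (V_up−V_dn)/(S_up−S_dn) = (1.0000−0.0000)/(143.8153−78.4447) = 0.0153. V = [p*·1.0000 + (1−p*)·0.0000]/1.14 = 0.7656. B = V − Δ·S = -1.0526.
(3,3): S=217.9020. Δ = (V_up−V_dn)/(S_up−S_dn) = (1.0000−1.0000)/(263.6614−143.8153) = 0.0000. V = [p*·1.0000 + (1−p*)·1.0000]/1.14 = 0.8772. B = V − Δ·S = 0.8772.
(2,0): S=53.5788. Δ = (V_up−V_dn)/(S_up−S_dn) = (0.0000−0.0000)/(64.8303−35.3620) = 0.0000. V = [p*·0.0000 + (1−p*)·0.0000]/1.14 = 0.0000. B = V − Δ·S = 0.0000.
(2,1): S=98.2278. Δ = (V_up−V_dn)/(S_up−S_dn) = (0.7656−0.0000)/(118.8556−64.8303) = 0.0142. V = [p*·0.7656 + (1−p*)·0.0000]/1.14 = 0.5861. B = V − Δ·S = -0.8058.
(2,2): S=180.0843. Δ = (V_up−V_dn)/(S_up−S_dn) = (0.8772−0.7656)/(217.9020−118.8556) = 0.0011. V = [p*·0.8772 + (1−p*)·0.7656]/1.14 = 0.7570. B = V − Δ·S = 0.5540.
(1,0): S=81.1800. Δ = (V_up−V_dn)/(S_up−S_dn) = (0.5861−0.0000)/(98.2278−53.5788) = 0.0131. V = [p*·0.5861 + (1−p*)·0.0000]/1.14 = 0.4487. B = V − Δ·S = -0.6169.
(1,1): S=148.8300. Δ = (V_up−V_dn)/(S_up−S_dn) = (0.7570−0.5861)/(180.0843−98.2278) = 0.0021. V = [p*·0.7570 + (1−p*)·0.5861]/1.14 = 0.6450. B = V − Δ·S = 0.3342.
(0,0): S=123.0000. Δ = (V_up−V_dn)/(S_up−S_dn) = (0.6450−0.4487)/(148.8300−81.1800) = 0.0029. V = [p*·0.6450 + (1−p*)·0.4487]/1.14 = 0.5438. B = V − Δ·S = 0.1869.
Sanity check at the root: Δ(0,0)·S0 + B(0,0) reproduces V0 = 0.5438.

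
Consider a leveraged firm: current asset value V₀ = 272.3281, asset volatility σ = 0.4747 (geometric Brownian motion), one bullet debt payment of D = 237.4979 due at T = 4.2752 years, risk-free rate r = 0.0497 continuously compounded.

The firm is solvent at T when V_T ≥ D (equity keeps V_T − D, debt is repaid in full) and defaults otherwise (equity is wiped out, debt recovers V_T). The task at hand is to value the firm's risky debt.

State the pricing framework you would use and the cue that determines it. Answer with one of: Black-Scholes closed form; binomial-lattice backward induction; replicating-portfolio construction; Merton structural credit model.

framework: Merton structural credit model

Key observation: assets follow a GBM and default happens iff V_T < 237.4979; valuing claims on that split (equity as a call, risky debt as the residual) is the structural model's definition.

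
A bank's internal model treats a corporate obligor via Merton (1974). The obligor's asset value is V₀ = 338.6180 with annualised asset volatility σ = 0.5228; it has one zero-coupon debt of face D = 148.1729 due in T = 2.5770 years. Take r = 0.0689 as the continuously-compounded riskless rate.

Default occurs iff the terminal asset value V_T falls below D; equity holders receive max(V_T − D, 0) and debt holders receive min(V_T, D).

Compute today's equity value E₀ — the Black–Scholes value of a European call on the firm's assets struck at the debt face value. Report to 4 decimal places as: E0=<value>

E0=223.7157

Equity is a call on the firm's assets struck at D = 148.1729:
d₁ = [ln(V₀/D) + (r + σ²/2)T] / (σ√T)
   = [ln(338.6180/148.1729) + (0.0689 + 0.5·0.5228²)·2.5770] / (0.5228·√2.5770)
   = [0.826493 + 0.529728] / 0.839253 = 1.615986
d₂ = d₁ − σ√T = 1.615986 − 0.839253 = 0.776733
N(d₁) = 0.946951,  N(d₂) = 0.781342,  e^(−rT) = 0.837315
E₀ = V₀·N(d₁) − D·e^(−rT)·N(d₂)
   = 338.6180·0.946951 − 148.1729·0.837315·0.781342 = 223.715748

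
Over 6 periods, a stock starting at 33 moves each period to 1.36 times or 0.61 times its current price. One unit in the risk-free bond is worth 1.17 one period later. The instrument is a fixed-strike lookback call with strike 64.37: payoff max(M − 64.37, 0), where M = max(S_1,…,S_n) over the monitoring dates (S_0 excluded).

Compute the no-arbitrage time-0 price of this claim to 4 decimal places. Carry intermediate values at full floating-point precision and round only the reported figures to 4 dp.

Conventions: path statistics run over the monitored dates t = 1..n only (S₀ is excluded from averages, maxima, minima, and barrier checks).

No-arbitrage gives p* = (R−d)/(u−d) = 0.7467: enumerate every path, weight its payoff by its p*-probability, and discount by R^6.
Enumerate all 2^6 = 64 price paths (U = up ×1.36, D = down ×0.61); each path with k up-moves has probability p*^k·(1−p*)^(6−k).
DDDDDD: M=20.1300, payoff=0.0000, prob=0.000264
UDDDDD: M=44.8800, payoff=0.0000, prob=0.000779
DUDDDD: M=27.3768, payoff=0.0000, prob=0.000779
UUDDDD: M=61.0368, payoff=0.0000, prob=0.002296
DDUDDD: M=20.1300, payoff=0.0000, prob=0.000779
UDUDDD: M=44.8800, payoff=0.0000, prob=0.002296
DUUDDD: M=37.2324, payoff=0.0000, prob=0.002296
UUUDDD: M=83.0100, payoff=18.6400, prob=0.006768
DDDUDD: M=20.1300, payoff=0.0000, prob=0.000779
UDDUDD: M=44.8800, payoff=0.0000, prob=0.002296
DUDUDD: M=27.3768, payoff=0.0000, prob=0.002296
UUDUDD: M=61.0368, payoff=0.0000, prob=0.006768
DDUUDD: M=22.7118, payoff=0.0000, prob=0.002296
UDUUDD: M=50.6361, payoff=0.0000, prob=0.006768
DUUUDD: M=50.6361, payoff=0.0000, prob=0.006768
UUUUDD: M=112.8937, payoff=48.5237, prob=0.019948
DDDDUD: M=20.1300, payoff=0.0000, prob=0.000779
UDDDUD: M=44.8800, payoff=0.0000, prob=0.002296
DUDDUD: M=27.3768, payoff=0.0000, prob=0.002296
UUDDUD: M=61.0368, payoff=0.0000, prob=0.006768
DDUDUD: M=20.1300, payoff=0.0000, prob=0.002296
UDUDUD: M=44.8800, payoff=0.0000, prob=0.006768
DUUDUD: M=37.2324, payoff=0.0000, prob=0.006768
UUUDUD: M=83.0100, payoff=18.6400, prob=0.019948
DDDUUD: M=20.1300, payoff=0.0000, prob=0.002296
UDDUUD: M=44.8800, payoff=0.0000, prob=0.006768
DUDUUD: M=30.8880, payoff=0.0000, prob=0.006768
UUDUUD: M=68.8651, payoff=4.4951, prob=0.019948
DDUUUD: M=30.8880, payoff=0.0000, prob=0.006768
UDUUUD: M=68.8651, payoff=4.4951, prob=0.019948
DUUUUD: M=68.8651, payoff=4.4951, prob=0.019948
UUUUUD: M=153.5354, payoff=89.1654, prob=0.058793
DDDDDU: M=20.1300, payoff=0.0000, prob=0.000779
UDDDDU: M=44.8800, payoff=0.0000, prob=0.002296
DUDDDU: M=27.3768, payoff=0.0000, prob=0.002296
UUDDDU: M=61.0368, payoff=0.0000, prob=0.006768
DDUDDU: M=20.1300, payoff=0.0000, prob=0.002296
UDUDDU: M=44.8800, payoff=0.0000, prob=0.006768
DUUDDU: M=37.2324, payoff=0.0000, prob=0.006768
UUUDDU: M=83.0100, payoff=18.6400, prob=0.019948
DDDUDU: M=20.1300, payoff=0.0000, prob=0.002296
UDDUDU: M=44.8800, payoff=0.0000, prob=0.006768
DUDUDU: M=27.3768, payoff=0.0000, prob=0.006768
UUDUDU: M=61.0368, payoff=0.0000, prob=0.019948
DDUUDU: M=22.7118, payoff=0.0000, prob=0.006768
UDUUDU: M=50.6361, payoff=0.0000, prob=0.019948
DUUUDU: M=50.6361, payoff=0.0000, prob=0.019948
UUUUDU: M=112.8937, payoff=48.5237, prob=0.058793
DDDDUU: M=20.1300, payoff=0.0000, prob=0.002296
UDDDUU: M=44.8800, payoff=0.0000, prob=0.006768
DUDDUU: M=27.3768, payoff=0.0000, prob=0.006768
UUDDUU: M=61.0368, payoff=0.0000, prob=0.019948
DDUDUU: M=20.1300, payoff=0.0000, prob=0.006768
UDUDUU: M=44.8800, payoff=0.0000, prob=0.019948
DUUDUU: M=42.0077, payoff=0.0000, prob=0.019948
UUUDUU: M=93.6566, payoff=29.2866, prob=0.058793
DDDUUU: M=20.1300, payoff=0.0000, prob=0.006768
UDDUUU: M=44.8800, payoff=0.0000, prob=0.019948
DUDUUU: M=42.0077, payoff=0.0000, prob=0.019948
UUDUUU: M=93.6566, payoff=29.2866, prob=0.058793
DDUUUU: M=42.0077, payoff=0.0000, prob=0.019948
UDUUUU: M=93.6566, payoff=29.2866, prob=0.058793
DUUUUU: M=93.6566, payoff=29.2866, prob=0.058793
UUUUUU: M=208.8081, payoff=144.4381, prob=0.173285
Price = Σ prob·payoff / R^6 = 42.118234 / 2.565164 = 16.4193

price = 16.4193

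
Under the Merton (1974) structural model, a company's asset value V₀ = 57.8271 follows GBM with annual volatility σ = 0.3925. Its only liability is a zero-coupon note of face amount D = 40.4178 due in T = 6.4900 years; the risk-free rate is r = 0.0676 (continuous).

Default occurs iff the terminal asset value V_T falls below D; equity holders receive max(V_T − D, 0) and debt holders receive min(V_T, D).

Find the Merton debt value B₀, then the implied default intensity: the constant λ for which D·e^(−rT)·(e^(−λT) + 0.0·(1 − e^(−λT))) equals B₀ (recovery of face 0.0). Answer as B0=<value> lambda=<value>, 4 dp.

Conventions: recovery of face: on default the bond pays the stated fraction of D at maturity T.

Equity is a call on the firm's assets struck at D = 40.4178:
d₁ = [ln(V₀/D) + (r + σ²/2)T] / (σ√T)
   = [ln(57.8271/40.4178) + (0.0676 + 0.5·0.3925²)·6.4900] / (0.3925·√6.4900)
   = [0.358187 + 0.938637] / 0.999913 = 1.296937
d₂ = d₁ − σ√T = 1.296937 − 0.999913 = 0.297025
N(d₁) = 0.902674,  N(d₂) = 0.616776,  e^(−rT) = 0.644859
E₀ = V₀·N(d₁) − D·e^(−rT)·N(d₂)
   = 57.8271·0.902674 − 40.4178·0.644859·0.616776 = 36.123484
B₀ = V₀ − E₀ = 57.8271 − 36.123484 = 21.703616
e^(−λT) = (B₀·e^(rT)/D − 0)/(1 − 0) = (21.7036·1.550727/40.4178 − 0)/1 = 0.83271142
λ = −ln(0.83271142)/6.4900 = 0.028208

B0=21.7036 lambda=0.0282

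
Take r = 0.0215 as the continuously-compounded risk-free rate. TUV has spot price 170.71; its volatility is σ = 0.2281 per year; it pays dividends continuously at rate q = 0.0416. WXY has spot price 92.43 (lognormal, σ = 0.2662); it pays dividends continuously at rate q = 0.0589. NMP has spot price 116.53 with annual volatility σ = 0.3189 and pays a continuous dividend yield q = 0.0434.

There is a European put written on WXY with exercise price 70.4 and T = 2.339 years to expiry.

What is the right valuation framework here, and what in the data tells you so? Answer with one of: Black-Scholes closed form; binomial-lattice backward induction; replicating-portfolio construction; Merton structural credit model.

framework: Black-Scholes closed form

Key observation: with WXY following a GBM at constant σ and r, the European put struck at 70.4 prices in closed form — nothing here needs a stepwise model or a balance sheet.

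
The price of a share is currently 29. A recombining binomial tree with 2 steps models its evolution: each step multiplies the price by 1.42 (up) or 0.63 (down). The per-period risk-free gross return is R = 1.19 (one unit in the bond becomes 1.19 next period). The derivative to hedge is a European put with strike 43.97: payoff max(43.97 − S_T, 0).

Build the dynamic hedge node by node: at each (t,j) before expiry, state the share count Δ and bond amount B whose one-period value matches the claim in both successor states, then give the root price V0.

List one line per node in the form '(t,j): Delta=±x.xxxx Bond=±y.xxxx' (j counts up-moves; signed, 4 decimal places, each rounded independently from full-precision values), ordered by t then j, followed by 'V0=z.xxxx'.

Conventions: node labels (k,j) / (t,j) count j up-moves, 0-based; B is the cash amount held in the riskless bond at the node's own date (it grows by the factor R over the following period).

(0,0): Delta=-0.6228 Bond=25.2596
(1,0): Delta=-1.0000 Bond=36.9496
(1,1): Delta=-0.5541 Bond=27.2288
V0=7.1972

Under the risk-neutral measure, an up-move has probability p* = (R−d)/(u−d) = 0.7089 and values discount at R = 1.19.
Payoffs at expiry: V(2,0)=32.4599, V(2,1)=18.0266, V(2,2)=0.0000
  t=1,j=0: stock 18.2700 → up 25.9434 (V=18.0266), down 11.5101 (V=32.4599). Price 18.6796; hedge Δ=-1.0000, bond B=36.9496.
  t=1,j=1: stock 41.1800 → up 58.4756 (V=0.0000), down 25.9434 (V=18.0266). Price 4.4103; hedge Δ=-0.5541, bond B=27.2288.
  t=0,j=0: stock 29.0000 → up 41.1800 (V=4.4103), down 18.2700 (V=18.6796). Price 7.1972; hedge Δ=-0.6228, bond B=25.2596.
Check: Δ(0,0)·S0 + B(0,0) = 7.1972 = V0.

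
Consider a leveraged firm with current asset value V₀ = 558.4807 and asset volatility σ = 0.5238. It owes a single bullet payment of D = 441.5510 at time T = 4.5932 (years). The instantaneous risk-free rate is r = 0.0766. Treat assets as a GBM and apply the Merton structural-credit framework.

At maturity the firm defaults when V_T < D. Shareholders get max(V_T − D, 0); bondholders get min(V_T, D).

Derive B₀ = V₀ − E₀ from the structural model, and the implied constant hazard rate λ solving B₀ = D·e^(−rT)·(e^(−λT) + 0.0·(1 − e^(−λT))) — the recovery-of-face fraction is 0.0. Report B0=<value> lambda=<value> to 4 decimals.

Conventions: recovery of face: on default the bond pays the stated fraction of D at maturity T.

Work the structural quantities from V₀ = 558.4807 against face 441.5510:
d₁ = [ln(V₀/D) + (r + σ²/2)T] / (σ√T)
   = [ln(558.4807/441.5510) + (0.0766 + 0.5·0.5238²)·4.5932] / (0.5238·√4.5932)
   = [0.234927 + 0.981949] / 1.122595 = 1.083984
d₂ = d₁ − σ√T = 1.083984 − 1.122595 = -0.038611
N(d₁) = 0.860814,  N(d₂) = 0.484600,  e^(−rT) = 0.703393
E₀ = V₀·N(d₁) − D·e^(−rT)·N(d₂)
   = 558.4807·0.860814 − 441.5510·0.703393·0.484600 = 330.238966
B₀ = V₀ − E₀ = 558.4807 − 330.238966 = 228.241734
e^(−λT) = (B₀·e^(rT)/D − 0)/(1 − 0) = (228.2417·1.421680/441.5510 − 0)/1 = 0.73487912
λ = −ln(0.73487912)/4.5932 = 0.067066

B0=228.2417 lambda=0.0671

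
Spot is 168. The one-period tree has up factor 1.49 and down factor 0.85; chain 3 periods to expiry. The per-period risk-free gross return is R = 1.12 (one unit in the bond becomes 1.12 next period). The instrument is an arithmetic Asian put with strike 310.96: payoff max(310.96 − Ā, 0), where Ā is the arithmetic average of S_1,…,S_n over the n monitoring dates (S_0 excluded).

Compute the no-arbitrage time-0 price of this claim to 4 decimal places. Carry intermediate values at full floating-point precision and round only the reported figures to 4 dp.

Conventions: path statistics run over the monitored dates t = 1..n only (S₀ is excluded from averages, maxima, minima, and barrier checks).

Set p* = 0.4219 (from d < R < u); the path-dependent value is the discounted p*-expectation over all price paths.
Enumerate all 2^3 = 8 price paths (U = up ×1.49, D = down ×0.85); each path with k up-moves has probability p*^k·(1−p*)^(3−k).
DDD: Ā=122.4510, payoff=188.5090, prob=0.193226
UDD: Ā=214.6494, payoff=96.3106, prob=0.141003
DUD: Ā=178.8094, payoff=132.1506, prob=0.141003
UUD: Ā=313.4424, payoff=0.0000, prob=0.102894
DDU: Ā=148.3454, payoff=162.6146, prob=0.141003
UDU: Ā=260.0408, payoff=50.9192, prob=0.102894
DUU: Ā=224.2008, payoff=86.7592, prob=0.102894
UUU: Ā=393.0107, payoff=0.0000, prob=0.075085
Price = Σ prob·payoff / R^3 = 105.733806 / 1.404928 = 75.2592

price = 75.2592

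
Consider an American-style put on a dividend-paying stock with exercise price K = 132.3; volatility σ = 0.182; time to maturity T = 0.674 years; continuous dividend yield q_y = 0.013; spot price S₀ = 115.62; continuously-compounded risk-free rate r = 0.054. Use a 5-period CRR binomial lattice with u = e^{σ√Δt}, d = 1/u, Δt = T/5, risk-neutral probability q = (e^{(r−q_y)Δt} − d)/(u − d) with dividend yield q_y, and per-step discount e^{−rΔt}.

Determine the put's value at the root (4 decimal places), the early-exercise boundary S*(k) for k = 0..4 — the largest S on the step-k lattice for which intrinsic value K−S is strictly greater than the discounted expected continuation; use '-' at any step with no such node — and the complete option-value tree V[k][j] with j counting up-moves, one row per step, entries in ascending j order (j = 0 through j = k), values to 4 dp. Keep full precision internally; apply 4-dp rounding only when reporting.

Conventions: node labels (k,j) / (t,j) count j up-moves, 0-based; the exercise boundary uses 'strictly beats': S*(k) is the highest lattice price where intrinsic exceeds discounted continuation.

Δt=0.13480  u=1.06910  d=0.93536  q=0.52474  discount=0.99275
step 5 (expiry): payoffs max(K−S,0) = 49.5188 37.6823 24.1534 8.6901 0.0000 0.0000
step 4: (k=4,j=0): S=88.5018, K−S=43.7982, hold=42.9936 ⇒ V=43.7982 exercise | (k=4,j=1): S=101.1562, K−S=31.1438, hold=30.3614 ⇒ V=31.1438 exercise | (k=4,j=2): S=115.6200, K−S=16.6800, hold=15.9229 ⇒ V=16.6800 exercise | (k=4,j=3): S=132.1519, K−S=0.1481, hold=4.1001 ⇒ V=4.1001 continue | (k=4,j=4): S=151.0476, K−S=0.0000, hold=0.0000 ⇒ V=0.0000 continue  boundary S*=115.6200
step 3: (k=3,j=0): S=94.6177, K−S=37.6823, hold=36.8884 ⇒ V=37.6823 exercise | (k=3,j=1): S=108.1466, K−S=24.1534, hold=23.3832 ⇒ V=24.1534 exercise | (k=3,j=2): S=123.6099, K−S=8.6901, hold=10.0057 ⇒ V=10.0057 continue | (k=3,j=3): S=141.2842, K−S=0.0000, hold=1.9345 ⇒ V=1.9345 continue  boundary S*=108.1466
step 2: (k=2,j=0): S=101.1562, K−S=31.1438, hold=30.3614 ⇒ V=31.1438 exercise | (k=2,j=1): S=115.6200, K−S=16.6800, hold=16.6082 ⇒ V=16.6800 exercise | (k=2,j=2): S=132.1519, K−S=0.1481, hold=5.7286 ⇒ V=5.7286 continue  boundary S*=115.6200
step 1: (k=1,j=0): S=108.1466, K−S=24.1534, hold=23.3832 ⇒ V=24.1534 exercise | (k=1,j=1): S=123.6099, K−S=8.6901, hold=10.8541 ⇒ V=10.8541 continue  boundary S*=108.1466
step 0: (k=0,j=0): S=115.6200, K−S=16.6800, hold=17.0502 ⇒ V=17.0502 continue  boundary S*=-

price = 17.0502
boundary = - 108.1466 115.6200 108.1466 115.6200
tree:
17.0502
24.1534 10.8541
31.1438 16.6800 5.7286
37.6823 24.1534 10.0057 1.9345
43.7982 31.1438 16.6800 4.1001 0.0000
49.5188 37.6823 24.1534 8.6901 0.0000 0.0000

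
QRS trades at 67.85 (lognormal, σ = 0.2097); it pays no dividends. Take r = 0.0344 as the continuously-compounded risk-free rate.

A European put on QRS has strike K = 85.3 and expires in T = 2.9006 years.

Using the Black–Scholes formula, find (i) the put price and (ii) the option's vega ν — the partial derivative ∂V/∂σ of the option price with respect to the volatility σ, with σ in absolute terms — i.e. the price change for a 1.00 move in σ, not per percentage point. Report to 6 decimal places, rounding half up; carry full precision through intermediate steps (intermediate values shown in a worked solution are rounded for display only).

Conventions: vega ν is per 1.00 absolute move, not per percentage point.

price = 15.609521
ν = 45.335701

σ√T = 0.2097·√2.9006 = 0.357143
d₁ = (ln(S/K) + (r+σ²/2)T) / (σ√T) = (ln(67.85/85.3) + (0.0344+0.2097²/2)·2.9006) / 0.357143 = (-0.228875 + 0.163556) / 0.357143 = -0.182892
d₂ = d₁ − σ√T = -0.182892 − 0.357143 = -0.540036
e^{−rT} = 0.905036
N(−d₁) = 0.572559,  N(−d₂) = 0.705414
Put price V = K·e^{−rT}·N(−d₂) − S·N(−d₁) = 54.457637 − 38.848116 = 15.609521
φ(d₁) = (1/√(2π))·e^{−d₁²/2} = 0.392326
ν = S·φ(d₁)·√T = 45.335701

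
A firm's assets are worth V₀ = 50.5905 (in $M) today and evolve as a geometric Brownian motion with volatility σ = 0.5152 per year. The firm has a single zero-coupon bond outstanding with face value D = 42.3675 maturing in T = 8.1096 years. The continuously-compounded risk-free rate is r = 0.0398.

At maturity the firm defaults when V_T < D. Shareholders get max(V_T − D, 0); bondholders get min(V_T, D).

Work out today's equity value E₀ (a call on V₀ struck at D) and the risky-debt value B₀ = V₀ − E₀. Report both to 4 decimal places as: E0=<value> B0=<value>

With assets at 50.5905 and a single debt payment of 42.3675 at 8.1096 years:
d₁ = [ln(V₀/D) + (r + σ²/2)T] / (σ√T)
   = [ln(50.5905/42.3675) + (0.0398 + 0.5·0.5152²)·8.1096] / (0.5152·√8.1096)
   = [0.177382 + 1.399032] / 1.467154 = 1.074471
d₂ = d₁ − σ√T = 1.074471 − 1.467154 = -0.392682
N(d₁) = 0.858694,  N(d₂) = 0.347277,  e^(−rT) = 0.724146
E₀ = V₀·N(d₁) − D·e^(−rT)·N(d₂)
   = 50.5905·0.858694 − 42.3675·0.724146·0.347277 = 32.787220
B₀ = V₀ − E₀ = 50.5905 − 32.787220 = 17.803280

E0=32.7872 B0=17.8033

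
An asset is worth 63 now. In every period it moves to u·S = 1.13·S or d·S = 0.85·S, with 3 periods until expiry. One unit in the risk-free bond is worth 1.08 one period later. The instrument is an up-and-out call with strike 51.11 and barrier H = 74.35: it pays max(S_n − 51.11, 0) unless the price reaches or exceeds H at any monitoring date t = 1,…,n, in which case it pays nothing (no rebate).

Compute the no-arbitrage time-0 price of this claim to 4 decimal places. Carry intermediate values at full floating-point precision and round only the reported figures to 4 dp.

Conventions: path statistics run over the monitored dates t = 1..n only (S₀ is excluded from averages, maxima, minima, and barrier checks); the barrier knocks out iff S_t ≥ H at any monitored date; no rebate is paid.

price = 3.3236

With p* = (R−d)/(u−d) = 0.8214, sum probability × payoff across the paths and divide by R^3.
Enumerate all 2^3 = 8 price paths (U = up ×1.13, D = down ×0.85); each path with k up-moves has probability p*^k·(1−p*)^(3−k).
DDD: M=53.5500, payoff=0.0000, prob=0.005694
UDD: M=71.1900, payoff=0.3248, prob=0.026194
DUD: M=60.5115, payoff=0.3248, prob=0.026194
UUD: M=80.4447, payoff=0.0000, prob=0.120490
DDU: M=53.5500, payoff=0.3248, prob=0.026194
UDU: M=71.1900, payoff=17.2680, prob=0.120490
DUU: M=68.3780, payoff=17.2680, prob=0.120490
UUU: M=90.9025, payoff=0.0000, prob=0.554255
Price = Σ prob·payoff / R^3 = 4.186768 / 1.259712 = 3.3236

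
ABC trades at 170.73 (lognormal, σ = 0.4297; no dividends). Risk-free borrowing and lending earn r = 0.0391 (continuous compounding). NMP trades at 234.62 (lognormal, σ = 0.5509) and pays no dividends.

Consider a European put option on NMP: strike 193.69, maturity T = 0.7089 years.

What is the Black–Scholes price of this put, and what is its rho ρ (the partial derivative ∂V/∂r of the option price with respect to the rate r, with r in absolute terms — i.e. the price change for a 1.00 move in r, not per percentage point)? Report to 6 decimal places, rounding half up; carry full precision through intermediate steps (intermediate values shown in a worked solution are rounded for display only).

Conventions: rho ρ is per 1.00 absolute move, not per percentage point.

σ√T = 0.5509·√0.7089 = 0.463837
d₁ = (ln(S/K) + (r+σ²/2)T) / (σ√T) = (ln(234.62/193.69) + (0.0391+0.5509²/2)·0.7089) / 0.463837 = (0.191708 + 0.135290) / 0.463837 = 0.704986
d₂ = d₁ − σ√T = 0.704986 − 0.463837 = 0.241149
e^{−rT} = 0.972663
N(−d₁) = 0.240409,  N(−d₂) = 0.404720
Put price V = K·e^{−rT}·N(−d₂) − S·N(−d₁) = 76.247182 − 56.404862 = 19.842319
ρ = −K·T·e^{−rT}·N(−d₂) = -54.051627

price = 19.842319
ρ = -54.051627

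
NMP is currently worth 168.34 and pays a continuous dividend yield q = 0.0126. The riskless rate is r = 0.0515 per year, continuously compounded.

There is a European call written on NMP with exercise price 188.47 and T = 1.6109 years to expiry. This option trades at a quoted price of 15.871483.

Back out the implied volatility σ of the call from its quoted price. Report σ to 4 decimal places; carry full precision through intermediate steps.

At σ = 0.2324 the Black–Scholes value reproduces the quote:
σ√T = 0.2324·√1.6109 = 0.294965
d₁ = (ln(S/K) + (r−q+σ²/2)T) / (σ√T) = (ln(168.34/188.47) + (0.0515−0.0126+0.2324²/2)·1.6109) / 0.294965 = (-0.112953 + 0.106166) / 0.294965 = -0.023009
d₂ = d₁ − σ√T = -0.023009 − 0.294965 = -0.317974
e^{−rT} = 0.920387
e^{−qT} = 0.979907
N(d₁) = 0.490821,  N(d₂) = 0.375252
V = S·e^{−qT}·N(d₁) − K·e^{−rT}·N(d₂) = 80.964721 − 65.093238 = 15.871483 (equal to the quote); since ∂V/∂σ > 0 for all σ, the implied volatility is unique

sigma = 0.2324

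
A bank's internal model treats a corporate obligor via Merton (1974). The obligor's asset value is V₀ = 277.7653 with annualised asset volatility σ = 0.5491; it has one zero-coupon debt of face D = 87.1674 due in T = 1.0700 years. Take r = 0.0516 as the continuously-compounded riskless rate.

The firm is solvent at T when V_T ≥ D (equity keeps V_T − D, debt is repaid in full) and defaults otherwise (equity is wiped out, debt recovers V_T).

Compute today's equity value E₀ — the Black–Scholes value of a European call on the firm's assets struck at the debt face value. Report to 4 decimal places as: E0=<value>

With assets at 277.7653 and a single debt payment of 87.1674 at 1.0700 years:
d₁ = [ln(V₀/D) + (r + σ²/2)T] / (σ√T)
   = [ln(277.7653/87.1674) + (0.0516 + 0.5·0.5491²)·1.0700] / (0.5491·√1.0700)
   = [1.158946 + 0.216520] / 0.567993 = 2.421624
d₂ = d₁ − σ√T = 2.421624 − 0.567993 = 1.853630
N(d₁) = 0.992274,  N(d₂) = 0.968104,  e^(−rT) = 0.946285
E₀ = V₀·N(d₁) − D·e^(−rT)·N(d₂)
   = 277.7653·0.992274 − 87.1674·0.946285·0.968104 = 195.765166

E0=195.7652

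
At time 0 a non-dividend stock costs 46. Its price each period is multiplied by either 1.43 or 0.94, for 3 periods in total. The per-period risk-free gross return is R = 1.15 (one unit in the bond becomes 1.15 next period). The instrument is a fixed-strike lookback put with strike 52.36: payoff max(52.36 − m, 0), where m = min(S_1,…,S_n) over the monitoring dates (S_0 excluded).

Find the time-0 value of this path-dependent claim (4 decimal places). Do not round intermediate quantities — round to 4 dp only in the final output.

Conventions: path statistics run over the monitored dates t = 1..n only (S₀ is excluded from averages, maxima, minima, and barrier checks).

price = 4.2828

No-arbitrage gives p* = (R−d)/(u−d) = 0.4286: enumerate every path, weight its payoff by its p*-probability, and discount by R^3.
Enumerate all 2^3 = 8 price paths (U = up ×1.43, D = down ×0.94); each path with k up-moves has probability p*^k·(1−p*)^(3−k).
DDD: m=38.2069, payoff=14.1531, prob=0.186589
UDD: m=58.1232, payoff=0.0000, prob=0.139942
DUD: m=43.2400, payoff=9.1200, prob=0.139942
UUD: m=65.7800, payoff=0.0000, prob=0.104956
DDU: m=40.6456, payoff=11.7144, prob=0.139942
UDU: m=61.8332, payoff=0.0000, prob=0.104956
DUU: m=43.2400, payoff=9.1200, prob=0.104956
UUU: m=65.7800, payoff=0.0000, prob=0.078717
Price = Σ prob·payoff / R^3 = 6.513621 / 1.520875 = 4.2828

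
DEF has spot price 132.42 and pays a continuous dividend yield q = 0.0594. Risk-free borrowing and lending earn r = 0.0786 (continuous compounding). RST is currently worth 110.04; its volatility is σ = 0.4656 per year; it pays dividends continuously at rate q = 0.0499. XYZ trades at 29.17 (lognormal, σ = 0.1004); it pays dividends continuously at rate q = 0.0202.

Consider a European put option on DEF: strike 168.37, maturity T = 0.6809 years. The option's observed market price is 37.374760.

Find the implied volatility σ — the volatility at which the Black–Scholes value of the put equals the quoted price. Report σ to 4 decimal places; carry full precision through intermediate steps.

sigma = 0.3475

At σ = 0.3475 the Black–Scholes value reproduces the quote:
σ√T = 0.3475·√0.6809 = 0.286745
d₁ = (ln(S/K) + (r−q+σ²/2)T) / (σ√T) = (ln(132.42/168.37) + (0.0786−0.0594+0.3475²/2)·0.6809) / 0.286745 = (-0.240185 + 0.054185) / 0.286745 = -0.648661
d₂ = d₁ − σ√T = -0.648661 − 0.286745 = -0.935406
e^{−rT} = 0.947888
e^{−qT} = 0.960362
N(−d₁) = 0.741721,  N(−d₂) = 0.825210
V = K·e^{−rT}·N(−d₂) − S·e^{−qT}·N(−d₁) = 131.700239 − 94.325479 = 37.374760 (matching the quote); vega is positive throughout, so no other σ reproduces this price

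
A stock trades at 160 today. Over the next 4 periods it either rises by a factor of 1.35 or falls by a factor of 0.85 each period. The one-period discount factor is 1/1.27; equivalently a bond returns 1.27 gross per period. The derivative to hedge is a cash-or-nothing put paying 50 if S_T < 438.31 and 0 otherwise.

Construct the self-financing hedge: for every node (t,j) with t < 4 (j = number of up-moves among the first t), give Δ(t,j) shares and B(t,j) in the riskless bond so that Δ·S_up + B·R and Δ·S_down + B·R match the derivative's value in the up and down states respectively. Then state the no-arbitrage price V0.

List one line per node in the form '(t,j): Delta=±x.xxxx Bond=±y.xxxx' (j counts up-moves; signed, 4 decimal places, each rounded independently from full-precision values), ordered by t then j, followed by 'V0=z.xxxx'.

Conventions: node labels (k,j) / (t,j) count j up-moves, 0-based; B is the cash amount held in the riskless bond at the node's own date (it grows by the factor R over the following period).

(0,0): Delta=-0.1808 Bond=38.5862
(1,0): Delta=0.0000 Bond=24.4095
(1,1): Delta=-0.2025 Bond=53.6892
(2,0): Delta=0.0000 Bond=31.0001
(2,1): Delta=0.0000 Bond=31.0001
(2,2): Delta=-0.2268 Bond=75.2682
(3,0): Delta=0.0000 Bond=39.3701
(3,1): Delta=0.0000 Bond=39.3701
(3,2): Delta=0.0000 Bond=39.3701
(3,3): Delta=-0.2540 Bond=106.2992
V0=9.6510

Arbitrage-free pricing uses the up-move probability p* = (R−d)/(u−d) = 0.8400, discounting each step at R = 1.27.
Terminal payoffs: V(4,0)=50.0000, V(4,1)=50.0000, V(4,2)=50.0000, V(4,3)=50.0000, V(4,4)=0.0000
  t=3,j=0: stock 98.2600 → up 132.6510 (V=50.0000), down 83.5210 (V=50.0000). Price 39.3701; hedge Δ=0.0000, bond B=39.3701.
  t=3,j=1: stock 156.0600 → up 210.6810 (V=50.0000), down 132.6510 (V=50.0000). Price 39.3701; hedge Δ=0.0000, bond B=39.3701.
  t=3,j=2: stock 247.8600 → up 334.6110 (V=50.0000), down 210.6810 (V=50.0000). Price 39.3701; hedge Δ=0.0000, bond B=39.3701.
  t=3,j=3: stock 393.6600 → up 531.4410 (V=0.0000), down 334.6110 (V=50.0000). Price 6.2992; hedge Δ=-0.2540, bond B=106.2992.
  t=2,j=0: stock 115.6000 → up 156.0600 (V=39.3701), down 98.2600 (V=39.3701). Price 31.0001; hedge Δ=0.0000, bond B=31.0001.
  t=2,j=1: stock 183.6000 → up 247.8600 (V=39.3701), down 156.0600 (V=39.3701). Price 31.0001; hedge Δ=0.0000, bond B=31.0001.
  t=2,j=2: stock 291.6000 → up 393.6600 (V=6.2992), down 247.8600 (V=39.3701). Price 9.1264; hedge Δ=-0.2268, bond B=75.2682.
  t=1,j=0: stock 136.0000 → up 183.6000 (V=31.0001), down 115.6000 (V=31.0001). Price 24.4095; hedge Δ=0.0000, bond B=24.4095.
  t=1,j=1: stock 216.0000 → up 291.6000 (V=9.1264), down 183.6000 (V=31.0001). Price 9.9419; hedge Δ=-0.2025, bond B=53.6892.
  t=0,j=0: stock 160.0000 → up 216.0000 (V=9.9419), down 136.0000 (V=24.4095). Price 9.6510; hedge Δ=-0.1808, bond B=38.5862.
Verification: the root portfolio costs Δ(0,0)·S0 + B(0,0) = 9.6510, matching V0.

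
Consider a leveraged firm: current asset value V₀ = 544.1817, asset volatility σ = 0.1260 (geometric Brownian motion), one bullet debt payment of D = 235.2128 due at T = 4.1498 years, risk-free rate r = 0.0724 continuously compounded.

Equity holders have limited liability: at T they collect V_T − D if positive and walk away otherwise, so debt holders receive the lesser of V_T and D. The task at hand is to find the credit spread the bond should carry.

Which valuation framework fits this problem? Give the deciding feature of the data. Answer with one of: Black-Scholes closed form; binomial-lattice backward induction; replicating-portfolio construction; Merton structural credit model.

framework: Merton structural credit model

Key observation: a levered firm with one bullet debt due at 4.1498 years is the canonical structural-credit setup: equity is a call on the firm's assets struck at the face value.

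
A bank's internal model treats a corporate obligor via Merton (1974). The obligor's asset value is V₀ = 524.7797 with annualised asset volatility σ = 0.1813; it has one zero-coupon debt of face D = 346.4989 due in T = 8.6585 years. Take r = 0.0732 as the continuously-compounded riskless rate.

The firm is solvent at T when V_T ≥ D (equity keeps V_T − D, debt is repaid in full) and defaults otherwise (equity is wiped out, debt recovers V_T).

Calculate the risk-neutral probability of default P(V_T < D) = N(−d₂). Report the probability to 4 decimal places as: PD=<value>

PD=0.0446

Apply the equity-as-call identities (strike 346.4989, horizon 8.6585 years):
d₁ = [ln(V₀/D) + (r + σ²/2)T] / (σ√T)
   = [ln(524.7797/346.4989) + (0.0732 + 0.5·0.1813²)·8.6585] / (0.1813·√8.6585)
   = [0.415099 + 0.776103] / 0.533481 = 2.232885
d₂ = d₁ − σ√T = 2.232885 − 0.533481 = 1.699404
risk-neutral PD = N(−d₂) = N(-1.699404) = 0.044622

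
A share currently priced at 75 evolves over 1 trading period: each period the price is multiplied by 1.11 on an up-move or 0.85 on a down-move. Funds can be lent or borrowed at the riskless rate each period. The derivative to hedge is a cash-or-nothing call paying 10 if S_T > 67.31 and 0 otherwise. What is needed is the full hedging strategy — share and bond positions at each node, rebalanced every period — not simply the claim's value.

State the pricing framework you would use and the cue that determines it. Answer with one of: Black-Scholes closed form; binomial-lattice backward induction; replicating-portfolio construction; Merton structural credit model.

framework: replicating-portfolio construction

Key observation: the deliverable is the dynamic trading strategy on the 1-step tree (spot 75, moves 1.11 and 0.85), so the valuation must go through the node-by-node replicating-portfolio solve.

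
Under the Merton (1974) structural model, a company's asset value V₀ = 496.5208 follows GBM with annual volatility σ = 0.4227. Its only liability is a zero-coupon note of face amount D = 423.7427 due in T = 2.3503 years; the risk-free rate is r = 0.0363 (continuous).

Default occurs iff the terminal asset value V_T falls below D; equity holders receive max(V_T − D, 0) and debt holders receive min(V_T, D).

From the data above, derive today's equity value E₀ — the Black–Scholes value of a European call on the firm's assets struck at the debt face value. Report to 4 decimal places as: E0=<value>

With assets at 496.5208 and a single debt payment of 423.7427 at 2.3503 years:
d₁ = [ln(V₀/D) + (r + σ²/2)T] / (σ√T)
   = [ln(496.5208/423.7427) + (0.0363 + 0.5·0.4227²)·2.3503] / (0.4227·√2.3503)
   = [0.158499 + 0.295286] / 0.648028 = 0.700255
d₂ = d₁ − σ√T = 0.700255 − 0.648028 = 0.052227
N(d₁) = 0.758116,  N(d₂) = 0.520826,  e^(−rT) = 0.918222
E₀ = V₀·N(d₁) − D·e^(−rT)·N(d₂)
   = 496.5208·0.758116 − 423.7427·0.918222·0.520826 = 173.772179

E0=173.7722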